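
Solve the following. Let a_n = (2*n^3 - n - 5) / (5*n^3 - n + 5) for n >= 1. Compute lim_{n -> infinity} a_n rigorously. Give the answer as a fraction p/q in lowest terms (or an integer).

Divide numerator and denominator by n^3, the highest power:
numerator / n^3 = 2 - 1/n^2 - 5/n^3
denominator / n^3 = 5 - 1/n^2 + 5/n^3
As n -> infinity, all terms of the form c/n^k (k >= 1) tend to 0.
So numerator / n^3 -> 2 and denominator / n^3 -> 5.
Therefore lim a_n = 2/5.

2/5


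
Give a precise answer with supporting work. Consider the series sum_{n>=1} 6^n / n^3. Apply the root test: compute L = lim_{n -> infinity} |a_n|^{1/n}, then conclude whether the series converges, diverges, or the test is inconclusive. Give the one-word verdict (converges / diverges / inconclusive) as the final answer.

Let a_n denote the general term. Form |a_n|^(1/n) and simplify:
|a_n|^(1/n) = 6/n^(3/n)
Take the limit as n -> infinity: L = 6.
Since L = 6 > 1, the root test implies divergence.

diverges


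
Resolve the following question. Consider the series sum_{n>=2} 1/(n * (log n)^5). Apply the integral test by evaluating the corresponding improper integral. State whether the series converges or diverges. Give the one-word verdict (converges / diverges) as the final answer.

Let f(x) = 1/(x*log(x)^5). Then f is positive, continuous, and decreasing on [2, infinity), so the integral test applies.
Compute the improper integral int_{2}^infinity f(x) dx:
  antiderivative F(x) = -1/(4*log(x)^4).
  F(x) -> 0 as x -> infinity.  int = 0 - F(2) = 1/(4*log(2)^4) < infinity. By the integral test, the series converges.

converges


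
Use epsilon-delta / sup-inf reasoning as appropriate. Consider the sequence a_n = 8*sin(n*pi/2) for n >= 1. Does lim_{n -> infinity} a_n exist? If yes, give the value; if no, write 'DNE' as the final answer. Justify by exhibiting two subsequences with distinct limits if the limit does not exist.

Examine the behaviour of a_n along subsequences.
a_{4k+1} = 8*sin(pi/2 + 2k*pi) = 8 -> 8. a_{4k+3} = 8*sin(3pi/2 + 2k*pi) = -8 -> -8.
Since these two subsequential limits are 8 and -8, distinct, the full sequence cannot converge (a convergent sequence has all subsequences tending to the same limit). So lim a_n does not exist.

DNE


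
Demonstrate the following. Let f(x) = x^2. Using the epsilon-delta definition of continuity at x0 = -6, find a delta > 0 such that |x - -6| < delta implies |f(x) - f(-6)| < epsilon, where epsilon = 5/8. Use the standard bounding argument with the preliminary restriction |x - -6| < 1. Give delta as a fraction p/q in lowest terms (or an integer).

Factor: |x^2 - (-6)^2| = |x - -6| * |x + -6|.
Impose |x - -6| < 1 first. Then |x + -6| = |(x - -6) + 2*(-6)| <= |x - -6| + 2*|-6| < 1 + 12 = 13.
So |x^2 - (-6)^2| < delta * 13.
We need delta * 13 <= 5/8, i.e. delta <= 5/8/13 = 5/104.
Since 5/104 < 1, this is tighter than 1; take delta = 5/104.
So delta = 5/104 works.

5/104


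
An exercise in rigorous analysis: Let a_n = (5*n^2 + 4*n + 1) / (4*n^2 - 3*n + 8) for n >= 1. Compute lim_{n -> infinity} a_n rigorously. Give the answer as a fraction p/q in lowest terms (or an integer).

Divide numerator and denominator by n^2, the highest power:
numerator / n^2 = 5 + 4/n + n^(-2)
denominator / n^2 = 4 - 3/n + 8/n^2
As n -> infinity, all terms of the form c/n^k (k >= 1) tend to 0.
So numerator / n^2 -> 5 and denominator / n^2 -> 4.
Therefore lim a_n = 5/4.

5/4


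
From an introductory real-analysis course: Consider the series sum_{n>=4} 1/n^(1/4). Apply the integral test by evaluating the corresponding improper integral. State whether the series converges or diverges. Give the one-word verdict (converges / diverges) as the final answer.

Let f(x) = x^(-1/4). Then f is positive, continuous, and decreasing on [4, infinity), so the integral test applies.
Compute the improper integral int_{4}^infinity f(x) dx:
  antiderivative F(x) = 4*x^(3/4)/3.
  As x -> infinity, F(x) -> infinity (since p = 1/4 < 1).
  So the integral diverges. By the integral test, the series diverges.

diverges


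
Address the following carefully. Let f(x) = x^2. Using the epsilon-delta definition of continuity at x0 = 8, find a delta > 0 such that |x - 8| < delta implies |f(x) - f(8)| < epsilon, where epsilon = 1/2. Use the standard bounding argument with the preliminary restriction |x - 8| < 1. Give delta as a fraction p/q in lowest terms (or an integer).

Factor: |x^2 - (8)^2| = |x - 8| * |x + 8|.
Impose |x - 8| < 1 first. Then |x + 8| = |(x - 8) + 2*(8)| <= |x - 8| + 2*|8| < 1 + 16 = 17.
So |x^2 - (8)^2| < delta * 17.
We need delta * 17 <= 1/2, i.e. delta <= 1/2/17 = 1/34.
Since 1/34 < 1, this is tighter than 1; take delta = 1/34.
So delta = 1/34 works.

1/34


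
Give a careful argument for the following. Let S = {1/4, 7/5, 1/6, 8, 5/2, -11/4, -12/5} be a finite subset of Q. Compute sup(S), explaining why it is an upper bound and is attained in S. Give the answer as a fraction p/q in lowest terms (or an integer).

S is finite, so sup(S) = max(S).
Sorted decreasing:
8, 5/2, 7/5, 1/4, 1/6, -12/5, -11/4
The extremum is 8.
For every x in S, x <= 8. And 8 is in S, so it is attained.
Therefore sup(S) = 8.

8


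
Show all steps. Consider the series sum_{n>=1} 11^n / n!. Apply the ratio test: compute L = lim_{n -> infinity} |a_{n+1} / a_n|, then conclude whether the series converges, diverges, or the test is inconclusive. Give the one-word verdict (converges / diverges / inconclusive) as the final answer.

Let a_n denote the general term. Form the ratio a_{n+1}/a_n and simplify:
a_{n+1}/a_n = 11/(n + 1)
Take the limit as n -> infinity: L = 0.
Since L = 0 < 1, the ratio test implies the series converges.

converges


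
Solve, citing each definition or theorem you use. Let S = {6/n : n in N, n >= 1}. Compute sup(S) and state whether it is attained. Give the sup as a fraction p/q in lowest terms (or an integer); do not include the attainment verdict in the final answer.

Analysis:
- Values: 6, 3, 2, 3/2, ... strictly decreasing.
- The maximum is 6 (n=1); sup = 6 (attained).
- The set is bounded below by 0; 6/n -> 0 so 0 is the greatest lower bound.
- 0 is not in the set, so inf = 0 is not attained.
Conclusion: sup(S) = 6, attained in S.

6


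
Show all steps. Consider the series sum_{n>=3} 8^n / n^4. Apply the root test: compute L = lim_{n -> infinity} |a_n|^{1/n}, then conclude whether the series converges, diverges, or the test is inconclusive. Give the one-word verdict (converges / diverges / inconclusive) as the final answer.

Let a_n denote the general term. Form |a_n|^(1/n) and simplify:
|a_n|^(1/n) = 8/n^(4/n)
Take the limit as n -> infinity: L = 8.
Since L = 8 > 1, the root test implies divergence.

diverges


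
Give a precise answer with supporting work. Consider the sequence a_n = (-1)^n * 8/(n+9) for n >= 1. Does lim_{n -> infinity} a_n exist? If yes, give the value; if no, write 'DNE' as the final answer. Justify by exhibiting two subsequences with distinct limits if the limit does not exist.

Examine the behaviour of a_n along subsequences.
Even-n subsequence a_{2k} = 8/(2k+9) -> 0. Odd-n subsequence a_{2k+1} = -8/(2k+10) -> 0. Both tend to 0, which suggests the limit is 0; verify directly.
|a_n - 0| = 8/(n+9) < 8/n for every n >= 1.
Given epsilon > 0, choose a positive integer N > 8/epsilon. Then for all n >= N, |a_n| < 8/n <= 8/N < epsilon.
So by the definition of the limit, lim a_n exists and equals 0.

0


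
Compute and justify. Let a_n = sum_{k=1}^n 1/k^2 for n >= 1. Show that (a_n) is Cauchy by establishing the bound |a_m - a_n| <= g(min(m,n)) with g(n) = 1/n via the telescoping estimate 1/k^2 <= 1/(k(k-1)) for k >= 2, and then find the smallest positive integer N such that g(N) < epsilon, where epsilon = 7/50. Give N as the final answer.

For m > n >= 1: |a_m - a_n| = sum_{k=n+1}^m 1/k^2.
Use 1/k^2 <= 1/(k(k-1)) = 1/(k-1) - 1/k for k >= 2:
sum_{k=n+1}^m 1/k^2 <= sum_{k=n+1}^m (1/(k-1) - 1/k) = 1/n - 1/m <= 1/n.
By symmetry the same bound holds with n,m swapped, so |a_m - a_n| <= 1/min(m,n) = g(min(m,n)). Since g(n) -> 0, (a_n) is Cauchy.
Now solve g(N) < 7/50: 1/N < 7/50 <=> N > 1/(7/50) = 50/7.
The smallest integer strictly greater than 50/7 is N = 8.
Check: g(8) = 1/8 < 7/50; g(7) = 1/7 >= 7/50. So N = 8.

8


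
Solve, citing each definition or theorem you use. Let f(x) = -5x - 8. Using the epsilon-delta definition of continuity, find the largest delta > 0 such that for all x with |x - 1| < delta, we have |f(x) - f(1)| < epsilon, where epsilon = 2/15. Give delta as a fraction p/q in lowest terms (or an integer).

We compute f(1) = -5*(1) - 8 = -13.
|f(x) - f(1)| = |-5x - 8 - (-13)| = |-5(x - 1)| = 5|x - 1|.
We need 5|x - 1| < 2/15, i.e. |x - 1| < 2/15 / 5 = 2/75.
So any delta <= 2/75 works. Conversely, if delta > 2/75, then x = 1 + 2/75 satisfies |x - 1| = 2/75 < delta but |f(x) - f(1)| = 5 * 2/75 = 2/15, which is not < 2/15; so no larger delta works.
Hence the largest such delta is 2/75.

2/75


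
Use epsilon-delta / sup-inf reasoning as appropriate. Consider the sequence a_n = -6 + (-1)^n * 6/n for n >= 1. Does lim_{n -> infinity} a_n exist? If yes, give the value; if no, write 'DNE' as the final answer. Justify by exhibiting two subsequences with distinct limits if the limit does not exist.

Examine the behaviour of a_n along subsequences.
Even-n subsequence a_{2k} = -6 + 6/(2k) -> -6. Odd-n subsequence a_{2k+1} = -6 - 6/(2k+1) -> -6. Both tend to -6, which suggests the limit is -6; verify directly.
|a_n - (-6)| = |(-1)^n * 6/n| = 6/n for every n >= 1.
Given epsilon > 0, choose a positive integer N > 6/epsilon. Then for all n >= N, |a_n - (-6)| = 6/n <= 6/N < epsilon.
So by the definition of the limit, lim a_n exists and equals -6.

-6


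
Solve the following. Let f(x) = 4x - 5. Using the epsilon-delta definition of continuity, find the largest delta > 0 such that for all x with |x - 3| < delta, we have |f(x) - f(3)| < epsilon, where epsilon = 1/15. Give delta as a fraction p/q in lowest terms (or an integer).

We compute f(3) = 4*(3) - 5 = 7.
|f(x) - f(3)| = |4x - 5 - (7)| = |4(x - 3)| = 4|x - 3|.
We need 4|x - 3| < 1/15, i.e. |x - 3| < 1/15 / 4 = 1/60.
So any delta <= 1/60 works. Conversely, if delta > 1/60, then x = 3 + 1/60 satisfies |x - 3| = 1/60 < delta but |f(x) - f(3)| = 4 * 1/60 = 1/15, which is not < 1/15; so no larger delta works.
Hence the largest such delta is 1/60.

1/60


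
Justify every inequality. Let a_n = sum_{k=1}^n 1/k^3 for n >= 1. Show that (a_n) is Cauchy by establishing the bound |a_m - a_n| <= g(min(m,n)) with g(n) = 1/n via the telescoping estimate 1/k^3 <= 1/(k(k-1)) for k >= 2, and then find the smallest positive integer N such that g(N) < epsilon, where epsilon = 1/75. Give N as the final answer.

For m > n >= 1: |a_m - a_n| = sum_{k=n+1}^m 1/k^3.
Use 1/k^3 <= 1/(k(k-1)) = 1/(k-1) - 1/k for k >= 2 (which holds since k^3 >= k^2 >= k(k-1) for k >= 2):
sum_{k=n+1}^m 1/k^3 <= sum_{k=n+1}^m (1/(k-1) - 1/k) = 1/n - 1/m <= 1/n.
By symmetry the same bound holds with n,m swapped, so |a_m - a_n| <= 1/min(m,n) = g(min(m,n)). Since g(n) -> 0, (a_n) is Cauchy.
Now solve g(N) < 1/75: 1/N < 1/75 <=> N > 1/(1/75) = 75.
The smallest integer strictly greater than 75 is N = 76.
Check: g(76) = 1/76 < 1/75; g(75) = 1/75 >= 1/75. So N = 76.

76


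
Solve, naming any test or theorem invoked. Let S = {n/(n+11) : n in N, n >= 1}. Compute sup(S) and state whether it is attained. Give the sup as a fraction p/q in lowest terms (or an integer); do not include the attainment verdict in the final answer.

Analysis:
- Values: 1/12, 2/13, 3/14, 4/15, ... strictly increasing.
- Minimum is 1/12 (n=1); inf = 1/12 (attained).
- n/(n+11) = 1 - 11/(n+11) -> 1 from below as n -> infinity, and never equals 1.
- So sup = 1 (not attained).
Conclusion: sup(S) = 1, not attained in S.

1


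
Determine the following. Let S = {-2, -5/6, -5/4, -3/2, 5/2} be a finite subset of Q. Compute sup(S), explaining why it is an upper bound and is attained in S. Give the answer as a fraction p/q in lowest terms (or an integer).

S is finite, so sup(S) = max(S).
Sorted decreasing:
5/2, -5/6, -5/4, -3/2, -2
The extremum is 5/2.
For every x in S, x <= 5/2. And 5/2 is in S, so it is attained.
Therefore sup(S) = 5/2.

5/2


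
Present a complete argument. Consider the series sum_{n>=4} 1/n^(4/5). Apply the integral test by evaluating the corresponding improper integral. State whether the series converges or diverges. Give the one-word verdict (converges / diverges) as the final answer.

Let f(x) = x^(-4/5). Then f is positive, continuous, and decreasing on [4, infinity), so the integral test applies.
Compute the improper integral int_{4}^infinity f(x) dx:
  antiderivative F(x) = 5*x^(1/5).
  As x -> infinity, F(x) -> infinity (since p = 4/5 < 1).
  So the integral diverges. By the integral test, the series diverges.

diverges


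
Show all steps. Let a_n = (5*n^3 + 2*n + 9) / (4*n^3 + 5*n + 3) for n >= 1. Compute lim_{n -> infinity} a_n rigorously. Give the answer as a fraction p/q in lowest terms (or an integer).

Divide numerator and denominator by n^3, the highest power:
numerator / n^3 = 5 + 2/n^2 + 9/n^3
denominator / n^3 = 4 + 5/n^2 + 3/n^3
As n -> infinity, all terms of the form c/n^k (k >= 1) tend to 0.
So numerator / n^3 -> 5 and denominator / n^3 -> 4.
Therefore lim a_n = 5/4.

5/4


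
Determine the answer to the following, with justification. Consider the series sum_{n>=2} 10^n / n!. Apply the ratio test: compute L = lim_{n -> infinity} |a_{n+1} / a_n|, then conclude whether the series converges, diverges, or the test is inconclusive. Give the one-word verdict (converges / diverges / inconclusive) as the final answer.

Let a_n denote the general term. Form the ratio a_{n+1}/a_n and simplify:
a_{n+1}/a_n = 10/(n + 1)
Take the limit as n -> infinity: L = 0.
Since L = 0 < 1, the ratio test implies the series converges.

converges


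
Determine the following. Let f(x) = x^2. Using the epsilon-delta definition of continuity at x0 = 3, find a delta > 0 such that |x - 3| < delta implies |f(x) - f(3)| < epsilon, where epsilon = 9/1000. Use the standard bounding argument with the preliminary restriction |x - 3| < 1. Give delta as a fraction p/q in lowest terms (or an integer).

Factor: |x^2 - (3)^2| = |x - 3| * |x + 3|.
Impose |x - 3| < 1 first. Then |x + 3| = |(x - 3) + 2*(3)| <= |x - 3| + 2*|3| < 1 + 6 = 7.
So |x^2 - (3)^2| < delta * 7.
We need delta * 7 <= 9/1000, i.e. delta <= 9/1000/7 = 9/7000.
Since 9/7000 < 1, this is tighter than 1; take delta = 9/7000.
So delta = 9/7000 works.

9/7000


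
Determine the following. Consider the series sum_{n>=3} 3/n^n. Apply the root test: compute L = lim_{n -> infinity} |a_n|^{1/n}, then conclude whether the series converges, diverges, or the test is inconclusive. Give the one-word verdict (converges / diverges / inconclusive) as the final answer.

Let a_n denote the general term. Form |a_n|^(1/n) and simplify:
|a_n|^(1/n) = 3^(1/n)/n
Take the limit as n -> infinity: L = 0.
Since L = 0 < 1, the root test implies convergence.

converges


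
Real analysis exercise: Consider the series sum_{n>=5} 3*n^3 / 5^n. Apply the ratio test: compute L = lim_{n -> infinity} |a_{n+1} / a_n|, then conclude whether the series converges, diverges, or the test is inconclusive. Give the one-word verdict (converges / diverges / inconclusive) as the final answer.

Let a_n denote the general term. Form the ratio a_{n+1}/a_n and simplify:
a_{n+1}/a_n = (n + 1)^3/(5*n^3)
Take the limit as n -> infinity: L = 1/5.
Since L = 1/5 < 1, the ratio test implies the series converges.

converges


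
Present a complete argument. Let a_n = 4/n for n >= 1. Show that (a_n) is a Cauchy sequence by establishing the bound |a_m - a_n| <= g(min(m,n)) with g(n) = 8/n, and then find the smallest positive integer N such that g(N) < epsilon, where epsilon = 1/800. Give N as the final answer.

For any m, n >= 1, by the triangle inequality:
|a_m - a_n| = |4/m - 4/n| <= 4*1/m + 4*1/n <= 8/min(m,n).
So g(n) = 8/n bounds the Cauchy difference. Since g(n) -> 0, (a_n) is Cauchy.
Now solve g(N) < 1/800: 8/N < 1/800 <=> N > 8 / (1/800) = 6400.
The smallest integer strictly greater than 6400 is N = 6401.
Check: g(6401) = 8/6401 = 8/6401 < 1/800; g(6400) = 1/800 >= 1/800. So N = 6401.

6401


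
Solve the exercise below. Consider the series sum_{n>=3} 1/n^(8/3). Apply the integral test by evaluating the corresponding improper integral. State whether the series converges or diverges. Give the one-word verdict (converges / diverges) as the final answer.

Let f(x) = x^(-8/3). Then f is positive, continuous, and decreasing on [3, infinity), so the integral test applies.
Compute the improper integral int_{3}^infinity f(x) dx:
  antiderivative F(x) = -3/(5*x^(5/3)).
  As x -> infinity, F(x) -> 0 (since p = 8/3 > 1).
  So int = F(infinity) - F(3) = 0 - (-3^(1/3)/15) = 3^(1/3)/15.
  Finite, so by the integral test, the series converges.

converges


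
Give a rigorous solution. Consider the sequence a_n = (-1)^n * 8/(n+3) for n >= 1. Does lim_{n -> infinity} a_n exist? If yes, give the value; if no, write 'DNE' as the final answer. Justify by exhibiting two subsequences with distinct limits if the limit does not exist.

Examine the behaviour of a_n along subsequences.
Even-n subsequence a_{2k} = 8/(2k+3) -> 0. Odd-n subsequence a_{2k+1} = -8/(2k+4) -> 0. Both tend to 0, which suggests the limit is 0; verify directly.
|a_n - 0| = 8/(n+3) < 8/n for every n >= 1.
Given epsilon > 0, choose a positive integer N > 8/epsilon. Then for all n >= N, |a_n| < 8/n <= 8/N < epsilon.
So by the definition of the limit, lim a_n exists and equals 0.

0


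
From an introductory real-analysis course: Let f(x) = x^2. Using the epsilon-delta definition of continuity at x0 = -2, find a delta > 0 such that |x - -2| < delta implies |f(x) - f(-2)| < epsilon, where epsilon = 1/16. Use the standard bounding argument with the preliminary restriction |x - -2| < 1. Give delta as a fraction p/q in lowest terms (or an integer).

Factor: |x^2 - (-2)^2| = |x - -2| * |x + -2|.
Impose |x - -2| < 1 first. Then |x + -2| = |(x - -2) + 2*(-2)| <= |x - -2| + 2*|-2| < 1 + 4 = 5.
So |x^2 - (-2)^2| < delta * 5.
We need delta * 5 <= 1/16, i.e. delta <= 1/16/5 = 1/80.
Since 1/80 < 1, this is tighter than 1; take delta = 1/80.
So delta = 1/80 works.

1/80


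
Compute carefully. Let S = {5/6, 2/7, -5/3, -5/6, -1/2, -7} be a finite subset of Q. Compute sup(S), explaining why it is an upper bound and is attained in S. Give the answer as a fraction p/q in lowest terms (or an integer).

S is finite, so sup(S) = max(S).
Sorted decreasing:
5/6, 2/7, -1/2, -5/6, -5/3, -7
The extremum is 5/6.
For every x in S, x <= 5/6. And 5/6 is in S, so it is attained.
Therefore sup(S) = 5/6.

5/6


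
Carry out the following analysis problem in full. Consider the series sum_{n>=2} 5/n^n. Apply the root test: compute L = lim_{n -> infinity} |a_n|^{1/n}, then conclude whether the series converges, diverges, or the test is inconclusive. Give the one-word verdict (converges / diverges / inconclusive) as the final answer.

Let a_n denote the general term. Form |a_n|^(1/n) and simplify:
|a_n|^(1/n) = 5^(1/n)/n
Take the limit as n -> infinity: L = 0.
Since L = 0 < 1, the root test implies convergence.

converges


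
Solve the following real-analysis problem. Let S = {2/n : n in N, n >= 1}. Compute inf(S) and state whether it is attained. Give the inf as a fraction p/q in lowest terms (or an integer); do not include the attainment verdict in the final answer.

Analysis:
- Values: 2, 1, 2/3, 1/2, ... strictly decreasing.
- The maximum is 2 (n=1); sup = 2 (attained).
- The set is bounded below by 0; 2/n -> 0 so 0 is the greatest lower bound.
- 0 is not in the set, so inf = 0 is not attained.
Conclusion: inf(S) = 0, not attained in S.

0


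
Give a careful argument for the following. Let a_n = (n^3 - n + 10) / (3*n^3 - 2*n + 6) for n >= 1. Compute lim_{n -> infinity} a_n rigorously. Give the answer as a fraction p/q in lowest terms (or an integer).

Divide numerator and denominator by n^3, the highest power:
numerator / n^3 = 1 - 1/n^2 + 10/n^3
denominator / n^3 = 3 - 2/n^2 + 6/n^3
As n -> infinity, all terms of the form c/n^k (k >= 1) tend to 0.
So numerator / n^3 -> 1 and denominator / n^3 -> 3.
Therefore lim a_n = 1/3.

1/3


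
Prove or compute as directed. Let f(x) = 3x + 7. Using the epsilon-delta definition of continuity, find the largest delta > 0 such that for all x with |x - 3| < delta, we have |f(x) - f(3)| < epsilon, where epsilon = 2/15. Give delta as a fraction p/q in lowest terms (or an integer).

We compute f(3) = 3*(3) + 7 = 16.
|f(x) - f(3)| = |3x + 7 - (16)| = |3(x - 3)| = 3|x - 3|.
We need 3|x - 3| < 2/15, i.e. |x - 3| < 2/15 / 3 = 2/45.
So any delta <= 2/45 works. Conversely, if delta > 2/45, then x = 3 + 2/45 satisfies |x - 3| = 2/45 < delta but |f(x) - f(3)| = 3 * 2/45 = 2/15, which is not < 2/15; so no larger delta works.
Hence the largest such delta is 2/45.

2/45


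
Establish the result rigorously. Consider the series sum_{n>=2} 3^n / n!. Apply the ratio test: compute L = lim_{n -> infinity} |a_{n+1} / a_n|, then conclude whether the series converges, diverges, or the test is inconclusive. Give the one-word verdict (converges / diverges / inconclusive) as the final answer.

Let a_n denote the general term. Form the ratio a_{n+1}/a_n and simplify:
a_{n+1}/a_n = 3/(n + 1)
Take the limit as n -> infinity: L = 0.
Since L = 0 < 1, the ratio test implies the series converges.

converges


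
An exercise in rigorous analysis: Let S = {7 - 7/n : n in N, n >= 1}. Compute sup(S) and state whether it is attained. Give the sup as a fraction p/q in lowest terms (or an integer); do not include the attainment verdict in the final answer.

Analysis:
- Values: 0, 7/2, 14/3, 21/4, ... strictly increasing.
- Minimum is 0 (n=1); inf = 0 (attained).
- 7 - 7/n -> 7 from below; sup = 7, not attained.
Conclusion: sup(S) = 7, not attained in S.

7


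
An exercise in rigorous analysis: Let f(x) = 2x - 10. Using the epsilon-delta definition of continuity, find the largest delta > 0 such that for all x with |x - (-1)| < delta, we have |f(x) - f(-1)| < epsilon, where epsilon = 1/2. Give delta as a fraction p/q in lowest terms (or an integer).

We compute f(-1) = 2*(-1) - 10 = -12.
|f(x) - f(-1)| = |2x - 10 - (-12)| = |2(x - (-1))| = 2|x - (-1)|.
We need 2|x - (-1)| < 1/2, i.e. |x - (-1)| < 1/2 / 2 = 1/4.
So any delta <= 1/4 works. Conversely, if delta > 1/4, then x = -1 + 1/4 satisfies |x - (-1)| = 1/4 < delta but |f(x) - f(-1)| = 2 * 1/4 = 1/2, which is not < 1/2; so no larger delta works.
Hence the largest such delta is 1/4.

1/4


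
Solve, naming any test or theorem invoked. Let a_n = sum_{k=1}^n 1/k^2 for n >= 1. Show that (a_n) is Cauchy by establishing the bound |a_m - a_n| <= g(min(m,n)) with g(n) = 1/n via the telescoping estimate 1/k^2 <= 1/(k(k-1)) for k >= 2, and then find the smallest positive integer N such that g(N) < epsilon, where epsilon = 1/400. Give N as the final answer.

For m > n >= 1: |a_m - a_n| = sum_{k=n+1}^m 1/k^2.
Use 1/k^2 <= 1/(k(k-1)) = 1/(k-1) - 1/k for k >= 2:
sum_{k=n+1}^m 1/k^2 <= sum_{k=n+1}^m (1/(k-1) - 1/k) = 1/n - 1/m <= 1/n.
By symmetry the same bound holds with n,m swapped, so |a_m - a_n| <= 1/min(m,n) = g(min(m,n)). Since g(n) -> 0, (a_n) is Cauchy.
Now solve g(N) < 1/400: 1/N < 1/400 <=> N > 1/(1/400) = 400.
The smallest integer strictly greater than 400 is N = 401.
Check: g(401) = 1/401 < 1/400; g(400) = 1/400 >= 1/400. So N = 401.

401


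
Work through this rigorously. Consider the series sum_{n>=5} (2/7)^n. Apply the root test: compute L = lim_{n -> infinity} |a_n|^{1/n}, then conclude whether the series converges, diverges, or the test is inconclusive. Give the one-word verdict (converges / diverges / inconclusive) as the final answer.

Let a_n denote the general term. Form |a_n|^(1/n) and simplify:
|a_n|^(1/n) = 2/7
Take the limit as n -> infinity: L = 2/7.
Since L = 2/7 < 1, the root test implies convergence.

converges


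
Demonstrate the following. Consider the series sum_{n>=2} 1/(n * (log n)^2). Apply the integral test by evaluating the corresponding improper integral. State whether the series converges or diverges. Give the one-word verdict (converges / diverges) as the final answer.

Let f(x) = 1/(x*log(x)^2). Then f is positive, continuous, and decreasing on [2, infinity), so the integral test applies.
Compute the improper integral int_{2}^infinity f(x) dx:
  antiderivative F(x) = -1/log(x).
  F(x) -> 0 as x -> infinity.  int = 0 - F(2) = 1/log(2) < infinity. By the integral test, the series converges.

converges


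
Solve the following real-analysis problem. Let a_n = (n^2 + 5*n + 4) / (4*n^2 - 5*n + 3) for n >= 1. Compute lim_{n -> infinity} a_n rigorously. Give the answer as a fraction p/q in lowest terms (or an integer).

Divide numerator and denominator by n^2, the highest power:
numerator / n^2 = 1 + 5/n + 4/n^2
denominator / n^2 = 4 - 5/n + 3/n^2
As n -> infinity, all terms of the form c/n^k (k >= 1) tend to 0.
So numerator / n^2 -> 1 and denominator / n^2 -> 4.
Therefore lim a_n = 1/4.

1/4


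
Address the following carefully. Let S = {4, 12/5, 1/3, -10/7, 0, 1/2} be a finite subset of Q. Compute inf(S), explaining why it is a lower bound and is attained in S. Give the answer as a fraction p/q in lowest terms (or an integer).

S is finite, so inf(S) = min(S).
Sorted increasing:
-10/7, 0, 1/3, 1/2, 12/5, 4
The extremum is -10/7.
For every x in S, x >= -10/7. And -10/7 is in S, so it is attained.
Therefore inf(S) = -10/7.

-10/7


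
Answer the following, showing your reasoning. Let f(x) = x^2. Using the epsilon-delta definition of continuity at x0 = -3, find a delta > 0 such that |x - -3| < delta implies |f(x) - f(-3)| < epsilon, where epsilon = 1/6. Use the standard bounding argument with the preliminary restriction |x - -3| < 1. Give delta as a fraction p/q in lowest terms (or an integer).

Factor: |x^2 - (-3)^2| = |x - -3| * |x + -3|.
Impose |x - -3| < 1 first. Then |x + -3| = |(x - -3) + 2*(-3)| <= |x - -3| + 2*|-3| < 1 + 6 = 7.
So |x^2 - (-3)^2| < delta * 7.
We need delta * 7 <= 1/6, i.e. delta <= 1/6/7 = 1/42.
Since 1/42 < 1, this is tighter than 1; take delta = 1/42.
So delta = 1/42 works.

1/42


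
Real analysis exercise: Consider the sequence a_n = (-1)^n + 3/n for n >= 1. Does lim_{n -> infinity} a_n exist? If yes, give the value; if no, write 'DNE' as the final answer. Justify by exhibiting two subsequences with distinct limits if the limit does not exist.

Examine the behaviour of a_n along subsequences.
a_{2k} = 1 + 3/(2k) -> 1. a_{2k+1} = -1 + 3/(2k+1) -> -1.
Since these two subsequential limits are 1 and -1, distinct, the full sequence cannot converge (a convergent sequence has all subsequences tending to the same limit). So lim a_n does not exist.

DNE


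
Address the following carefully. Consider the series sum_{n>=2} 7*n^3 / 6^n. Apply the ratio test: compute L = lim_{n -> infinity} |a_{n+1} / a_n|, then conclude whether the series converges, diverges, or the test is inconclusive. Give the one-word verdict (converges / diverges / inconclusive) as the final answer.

Let a_n denote the general term. Form the ratio a_{n+1}/a_n and simplify:
a_{n+1}/a_n = (n + 1)^3/(6*n^3)
Take the limit as n -> infinity: L = 1/6.
Since L = 1/6 < 1, the ratio test implies the series converges.

converges


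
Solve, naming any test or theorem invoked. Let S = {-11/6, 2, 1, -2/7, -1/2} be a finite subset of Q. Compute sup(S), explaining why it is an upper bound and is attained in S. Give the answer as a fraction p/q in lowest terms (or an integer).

S is finite, so sup(S) = max(S).
Sorted decreasing:
2, 1, -2/7, -1/2, -11/6
The extremum is 2.
For every x in S, x <= 2. And 2 is in S, so it is attained.
Therefore sup(S) = 2.

2


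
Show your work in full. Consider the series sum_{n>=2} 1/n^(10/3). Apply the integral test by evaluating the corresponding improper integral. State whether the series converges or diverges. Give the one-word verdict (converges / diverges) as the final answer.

Let f(x) = x^(-10/3). Then f is positive, continuous, and decreasing on [2, infinity), so the integral test applies.
Compute the improper integral int_{2}^infinity f(x) dx:
  antiderivative F(x) = -3/(7*x^(7/3)).
  As x -> infinity, F(x) -> 0 (since p = 10/3 > 1).
  So int = F(infinity) - F(2) = 0 - (-3*2^(2/3)/56) = 3*2^(2/3)/56.
  Finite, so by the integral test, the series converges.

converges


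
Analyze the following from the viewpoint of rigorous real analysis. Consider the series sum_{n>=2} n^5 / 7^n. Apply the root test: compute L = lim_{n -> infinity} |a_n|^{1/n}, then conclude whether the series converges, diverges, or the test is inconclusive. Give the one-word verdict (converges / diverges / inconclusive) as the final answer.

Let a_n denote the general term. Form |a_n|^(1/n) and simplify:
|a_n|^(1/n) = n^(5/n)/7
Take the limit as n -> infinity: L = 1/7.
Since L = 1/7 < 1, the root test implies convergence.

converges


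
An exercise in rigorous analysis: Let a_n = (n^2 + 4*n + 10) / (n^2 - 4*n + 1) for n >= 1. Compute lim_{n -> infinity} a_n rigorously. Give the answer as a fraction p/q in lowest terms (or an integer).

Divide numerator and denominator by n^2, the highest power:
numerator / n^2 = 1 + 4/n + 10/n^2
denominator / n^2 = 1 - 4/n + n^(-2)
As n -> infinity, all terms of the form c/n^k (k >= 1) tend to 0.
So numerator / n^2 -> 1 and denominator / n^2 -> 1.
Therefore lim a_n = 1.

1


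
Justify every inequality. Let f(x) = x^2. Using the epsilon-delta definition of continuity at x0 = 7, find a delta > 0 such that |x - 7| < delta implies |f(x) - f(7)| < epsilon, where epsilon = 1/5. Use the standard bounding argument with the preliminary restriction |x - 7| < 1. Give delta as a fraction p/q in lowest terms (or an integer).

Factor: |x^2 - (7)^2| = |x - 7| * |x + 7|.
Impose |x - 7| < 1 first. Then |x + 7| = |(x - 7) + 2*(7)| <= |x - 7| + 2*|7| < 1 + 14 = 15.
So |x^2 - (7)^2| < delta * 15.
We need delta * 15 <= 1/5, i.e. delta <= 1/5/15 = 1/75.
Since 1/75 < 1, this is tighter than 1; take delta = 1/75.
So delta = 1/75 works.

1/75


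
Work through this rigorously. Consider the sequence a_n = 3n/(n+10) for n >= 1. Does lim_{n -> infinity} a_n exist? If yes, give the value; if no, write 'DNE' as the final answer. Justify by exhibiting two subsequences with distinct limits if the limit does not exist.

Examine the behaviour of a_n along subsequences.
Even-n subsequence a_{2k} = 3(2k)/(2k+10) -> 3. Odd-n subsequence a_{2k+1} = 3(2k+1)/(2k+11) -> 3. Both tend to 3, which suggests the limit is 3; verify directly.
|a_n - 3| = |3n - 3(n+10)| / (n+10) = 30/(n+10) < 30/n for every n >= 1.
Given epsilon > 0, choose a positive integer N > 30/epsilon. Then for all n >= N, |a_n - 3| < 30/n <= 30/N < epsilon.
So by the definition of the limit, lim a_n exists and equals 3.

3


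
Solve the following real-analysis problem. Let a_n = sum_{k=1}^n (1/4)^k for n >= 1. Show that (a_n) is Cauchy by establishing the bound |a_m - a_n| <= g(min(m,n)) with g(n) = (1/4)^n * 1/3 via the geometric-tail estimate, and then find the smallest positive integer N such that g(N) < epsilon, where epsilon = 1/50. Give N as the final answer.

For m > n >= 1: |a_m - a_n| = sum_{k=n+1}^m (1/4)^k < sum_{k=n+1}^infinity (1/4)^k = (1/4)^(n+1) / (1 - 1/4) = (1/4)^n * (1/4) * (4/3) = (1/4)^n * 1/3.
So g(n) = (1/4)^n / 3. Since g(n) -> 0, (a_n) is Cauchy.
Now solve g(N) < 1/50: (1/4)^N / 3 < 1/50 <=> 4^N > 1 / (3 * 1/50) = 50/3.
Check powers of 4: 4^2 = 16 <= 50/3, 4^3 = 64 > 50/3.
So the smallest such N is 3. Check: g(3) = 1/(3 * 64) = 1/192 < 1/50.

3


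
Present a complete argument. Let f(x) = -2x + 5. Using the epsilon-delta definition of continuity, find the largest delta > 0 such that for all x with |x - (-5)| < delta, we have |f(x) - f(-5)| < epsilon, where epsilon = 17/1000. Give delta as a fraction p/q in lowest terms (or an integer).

We compute f(-5) = -2*(-5) + 5 = 15.
|f(x) - f(-5)| = |-2x + 5 - (15)| = |-2(x - (-5))| = 2|x - (-5)|.
We need 2|x - (-5)| < 17/1000, i.e. |x - (-5)| < 17/1000 / 2 = 17/2000.
So any delta <= 17/2000 works. Conversely, if delta > 17/2000, then x = -5 + 17/2000 satisfies |x - (-5)| = 17/2000 < delta but |f(x) - f(-5)| = 2 * 17/2000 = 17/1000, which is not < 17/1000; so no larger delta works.
Hence the largest such delta is 17/2000.

17/2000


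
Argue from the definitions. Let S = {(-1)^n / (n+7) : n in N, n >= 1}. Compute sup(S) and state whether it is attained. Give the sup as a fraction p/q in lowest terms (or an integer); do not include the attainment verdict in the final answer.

Analysis:
- Values: -1/8, 1/9, -1/10, 1/11, -1/12, ...
- Positive terms (even n): 1/(2+7), 1/(4+7), ... decreasing -> max = 1/9 (n=2).
- Negative terms (odd n): -1/(1+7), -1/(3+7), ... increasing -> min = -1/8 (n=1).
- So sup = 1/9 (attained at n=2); inf = -1/8 (attained at n=1).
Conclusion: sup(S) = 1/9, attained in S.

1/9


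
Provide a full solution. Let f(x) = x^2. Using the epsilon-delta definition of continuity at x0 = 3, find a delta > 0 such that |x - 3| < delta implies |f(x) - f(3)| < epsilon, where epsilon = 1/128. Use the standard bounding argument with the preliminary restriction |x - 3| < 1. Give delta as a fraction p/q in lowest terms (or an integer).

Factor: |x^2 - (3)^2| = |x - 3| * |x + 3|.
Impose |x - 3| < 1 first. Then |x + 3| = |(x - 3) + 2*(3)| <= |x - 3| + 2*|3| < 1 + 6 = 7.
So |x^2 - (3)^2| < delta * 7.
We need delta * 7 <= 1/128, i.e. delta <= 1/128/7 = 1/896.
Since 1/896 < 1, this is tighter than 1; take delta = 1/896.
So delta = 1/896 works.

1/896


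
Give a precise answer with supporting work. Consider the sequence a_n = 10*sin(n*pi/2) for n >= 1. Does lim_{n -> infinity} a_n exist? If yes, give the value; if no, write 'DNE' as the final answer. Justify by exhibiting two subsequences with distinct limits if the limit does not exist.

Examine the behaviour of a_n along subsequences.
a_{4k+1} = 10*sin(pi/2 + 2k*pi) = 10 -> 10. a_{4k+3} = 10*sin(3pi/2 + 2k*pi) = -10 -> -10.
Since these two subsequential limits are 10 and -10, distinct, the full sequence cannot converge (a convergent sequence has all subsequences tending to the same limit). So lim a_n does not exist.

DNE


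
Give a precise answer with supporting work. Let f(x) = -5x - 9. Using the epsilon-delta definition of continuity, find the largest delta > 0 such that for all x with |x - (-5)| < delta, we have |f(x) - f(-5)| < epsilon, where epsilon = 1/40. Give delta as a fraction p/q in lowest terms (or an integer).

We compute f(-5) = -5*(-5) - 9 = 16.
|f(x) - f(-5)| = |-5x - 9 - (16)| = |-5(x - (-5))| = 5|x - (-5)|.
We need 5|x - (-5)| < 1/40, i.e. |x - (-5)| < 1/40 / 5 = 1/200.
So any delta <= 1/200 works. Conversely, if delta > 1/200, then x = -5 + 1/200 satisfies |x - (-5)| = 1/200 < delta but |f(x) - f(-5)| = 5 * 1/200 = 1/40, which is not < 1/40; so no larger delta works.
Hence the largest such delta is 1/200.

1/200


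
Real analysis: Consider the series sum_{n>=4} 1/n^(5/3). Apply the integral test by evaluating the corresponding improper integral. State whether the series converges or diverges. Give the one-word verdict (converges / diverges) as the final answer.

Let f(x) = x^(-5/3). Then f is positive, continuous, and decreasing on [4, infinity), so the integral test applies.
Compute the improper integral int_{4}^infinity f(x) dx:
  antiderivative F(x) = -3/(2*x^(2/3)).
  As x -> infinity, F(x) -> 0 (since p = 5/3 > 1).
  So int = F(infinity) - F(4) = 0 - (-3*2^(2/3)/8) = 3*2^(2/3)/8.
  Finite, so by the integral test, the series converges.

converges


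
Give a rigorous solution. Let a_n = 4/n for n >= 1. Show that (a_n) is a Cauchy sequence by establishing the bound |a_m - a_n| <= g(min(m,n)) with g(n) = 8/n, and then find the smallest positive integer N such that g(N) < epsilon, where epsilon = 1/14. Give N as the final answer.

For any m, n >= 1, by the triangle inequality:
|a_m - a_n| = |4/m - 4/n| <= 4*1/m + 4*1/n <= 8/min(m,n).
So g(n) = 8/n bounds the Cauchy difference. Since g(n) -> 0, (a_n) is Cauchy.
Now solve g(N) < 1/14: 8/N < 1/14 <=> N > 8 / (1/14) = 112.
The smallest integer strictly greater than 112 is N = 113.
Check: g(113) = 8/113 = 8/113 < 1/14; g(112) = 1/14 >= 1/14. So N = 113.

113


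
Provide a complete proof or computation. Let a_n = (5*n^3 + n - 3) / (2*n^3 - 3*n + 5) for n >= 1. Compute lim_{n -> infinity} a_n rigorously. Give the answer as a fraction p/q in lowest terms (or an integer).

Divide numerator and denominator by n^3, the highest power:
numerator / n^3 = 5 + n^(-2) - 3/n^3
denominator / n^3 = 2 - 3/n^2 + 5/n^3
As n -> infinity, all terms of the form c/n^k (k >= 1) tend to 0.
So numerator / n^3 -> 5 and denominator / n^3 -> 2.
Therefore lim a_n = 5/2.

5/2


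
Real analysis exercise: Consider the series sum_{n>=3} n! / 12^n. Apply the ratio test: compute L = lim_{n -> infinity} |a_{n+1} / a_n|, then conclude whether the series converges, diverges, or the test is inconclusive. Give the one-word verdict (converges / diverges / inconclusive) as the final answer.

Let a_n denote the general term. Form the ratio a_{n+1}/a_n and simplify:
a_{n+1}/a_n = n/12 + 1/12
Take the limit as n -> infinity: L = infinity.
Since L = infinity > 1 (or L = infinity), the ratio test implies the series diverges.

diverges


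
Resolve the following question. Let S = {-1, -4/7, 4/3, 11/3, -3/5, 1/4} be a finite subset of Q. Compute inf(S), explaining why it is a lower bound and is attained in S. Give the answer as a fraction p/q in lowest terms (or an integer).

S is finite, so inf(S) = min(S).
Sorted increasing:
-1, -3/5, -4/7, 1/4, 4/3, 11/3
The extremum is -1.
For every x in S, x >= -1. And -1 is in S, so it is attained.
Therefore inf(S) = -1.

-1


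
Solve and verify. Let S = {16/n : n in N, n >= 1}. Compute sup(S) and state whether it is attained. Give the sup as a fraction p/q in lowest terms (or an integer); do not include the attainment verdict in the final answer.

Analysis:
- Values: 16, 8, 16/3, 4, ... strictly decreasing.
- The maximum is 16 (n=1); sup = 16 (attained).
- The set is bounded below by 0; 16/n -> 0 so 0 is the greatest lower bound.
- 0 is not in the set, so inf = 0 is not attained.
Conclusion: sup(S) = 16, attained in S.

16


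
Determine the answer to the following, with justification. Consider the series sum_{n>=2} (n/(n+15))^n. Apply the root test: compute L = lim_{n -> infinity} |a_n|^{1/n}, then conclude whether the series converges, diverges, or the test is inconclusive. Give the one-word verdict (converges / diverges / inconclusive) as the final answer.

Let a_n denote the general term. Form |a_n|^(1/n) and simplify:
|a_n|^(1/n) = n/(n + 15)
Take the limit as n -> infinity: L = 1.
Since L = 1, the root test is inconclusive. (In fact a_n = (n/(n+15))^n -> e^(-15) != 0, so the nth-term test shows divergence; but the root test itself gives no conclusion.)

inconclusive


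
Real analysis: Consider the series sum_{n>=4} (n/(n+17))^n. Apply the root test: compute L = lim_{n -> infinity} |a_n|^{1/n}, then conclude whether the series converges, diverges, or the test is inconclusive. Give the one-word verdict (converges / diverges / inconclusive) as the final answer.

Let a_n denote the general term. Form |a_n|^(1/n) and simplify:
|a_n|^(1/n) = n/(n + 17)
Take the limit as n -> infinity: L = 1.
Since L = 1, the root test is inconclusive. (In fact a_n = (n/(n+17))^n -> e^(-17) != 0, so the nth-term test shows divergence; but the root test itself gives no conclusion.)

inconclusive


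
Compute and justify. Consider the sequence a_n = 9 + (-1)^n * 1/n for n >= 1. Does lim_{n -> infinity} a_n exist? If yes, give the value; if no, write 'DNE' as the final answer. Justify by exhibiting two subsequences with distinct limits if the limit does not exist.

Examine the behaviour of a_n along subsequences.
Even-n subsequence a_{2k} = 9 + 1/(2k) -> 9. Odd-n subsequence a_{2k+1} = 9 - 1/(2k+1) -> 9. Both tend to 9, which suggests the limit is 9; verify directly.
|a_n - 9| = |(-1)^n * 1/n| = 1/n for every n >= 1.
Given epsilon > 0, choose a positive integer N > 1/epsilon. Then for all n >= N, |a_n - 9| = 1/n <= 1/N < epsilon.
So by the definition of the limit, lim a_n exists and equals 9.

9
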